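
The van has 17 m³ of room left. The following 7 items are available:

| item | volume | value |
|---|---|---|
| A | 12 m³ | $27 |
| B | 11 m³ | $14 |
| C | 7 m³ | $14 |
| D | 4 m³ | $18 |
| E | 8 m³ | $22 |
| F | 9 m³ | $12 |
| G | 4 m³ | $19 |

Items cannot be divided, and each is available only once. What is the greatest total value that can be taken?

Check high-value combinations within 17 m³:
- D+E+G: volume 4+8+4=16, value 18+22+19=59
- C+D+G: volume 7+4+4=15, value 14+18+19=51
- D+F+G: volume 4+9+4=17, value 18+12+19=49
- A+G: volume 12+4=16, value 27+19=46
Best: $59.

$59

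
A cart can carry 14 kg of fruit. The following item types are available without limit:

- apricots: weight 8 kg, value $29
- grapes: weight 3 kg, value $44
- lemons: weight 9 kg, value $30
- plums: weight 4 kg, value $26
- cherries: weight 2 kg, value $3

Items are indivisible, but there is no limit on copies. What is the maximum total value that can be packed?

$179

Best value-per-unit is grapes at 44/3; filling with it alone gives 4×44 = 176.
Optimal mix: 4×grapes + 1×cherries → weight 14, value 179.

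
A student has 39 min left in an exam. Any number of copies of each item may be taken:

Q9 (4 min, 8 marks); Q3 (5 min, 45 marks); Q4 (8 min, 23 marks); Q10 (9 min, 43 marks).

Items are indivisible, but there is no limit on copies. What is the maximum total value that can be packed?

Best value-per-unit is Q3 at 45/5; filling with it alone gives 7×45 = 315.
Optimal mix: 1×Q9 + 7×Q3 → time 39, value 323.

323 marks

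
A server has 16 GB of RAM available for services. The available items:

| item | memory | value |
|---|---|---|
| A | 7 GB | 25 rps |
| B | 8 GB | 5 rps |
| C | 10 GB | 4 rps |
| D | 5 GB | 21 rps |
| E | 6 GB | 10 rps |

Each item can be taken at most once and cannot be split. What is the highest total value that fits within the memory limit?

46 rps

Check high-value combinations within 16 GB:
- A+D: memory 7+5=12, value 25+21=46
- A+E: memory 7+6=13, value 25+10=35
- D+E: memory 5+6=11, value 21+10=31
- A+B: memory 7+8=15, value 25+5=30
Best: 46 rps.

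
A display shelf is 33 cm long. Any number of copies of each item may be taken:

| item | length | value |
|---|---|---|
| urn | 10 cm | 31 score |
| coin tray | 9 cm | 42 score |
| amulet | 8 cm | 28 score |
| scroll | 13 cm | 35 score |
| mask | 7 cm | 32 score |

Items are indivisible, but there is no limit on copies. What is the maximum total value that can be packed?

148 score

Best value-per-unit is coin tray at 42/9; filling with it alone gives 3×42 = 126.
Optimal mix: 2×coin tray + 2×mask → length 32, value 148.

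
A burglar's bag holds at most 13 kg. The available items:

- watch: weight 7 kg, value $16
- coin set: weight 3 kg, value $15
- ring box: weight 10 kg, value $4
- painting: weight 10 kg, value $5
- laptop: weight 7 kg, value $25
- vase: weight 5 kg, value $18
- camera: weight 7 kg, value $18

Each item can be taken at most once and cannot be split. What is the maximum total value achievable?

$43

This is a 0/1 knapsack; check combinations near the capacity.
- laptop+vase: weight 7+5=12, value 25+18=43
- coin set+laptop: weight 3+7=10, value 15+25=40
- vase+camera: weight 5+7=12, value 18+18=36
- watch+vase: weight 7+5=12, value 16+18=34
- coin set+vase: weight 3+5=8, value 15+18=33
Best: $43.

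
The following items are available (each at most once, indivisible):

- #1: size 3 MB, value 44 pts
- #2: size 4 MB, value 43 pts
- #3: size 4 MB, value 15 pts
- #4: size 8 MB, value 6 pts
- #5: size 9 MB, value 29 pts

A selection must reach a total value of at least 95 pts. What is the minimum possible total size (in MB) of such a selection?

11

Subsets with value ≥ 95, sorted by total size:
- #1+#2+#3: size 11, value 102
- #1+#2+#5: size 16, value 116
- #1+#2+#3+#4: size 19, value 108
- #1+#2+#3+#5: size 20, value 131
Minimum size: 11 MB.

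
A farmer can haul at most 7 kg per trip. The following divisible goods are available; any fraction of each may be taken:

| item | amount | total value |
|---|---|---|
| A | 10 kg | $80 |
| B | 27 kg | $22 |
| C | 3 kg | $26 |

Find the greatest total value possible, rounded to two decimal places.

Take in order of value per unit:
- C (26/3 per unit): all 3 → value 26, running total 26.00
- A (80/10 per unit): 4 of 10 → value 4×80/10 = 32.0000, running total 58.00
Total 58.00.

58.00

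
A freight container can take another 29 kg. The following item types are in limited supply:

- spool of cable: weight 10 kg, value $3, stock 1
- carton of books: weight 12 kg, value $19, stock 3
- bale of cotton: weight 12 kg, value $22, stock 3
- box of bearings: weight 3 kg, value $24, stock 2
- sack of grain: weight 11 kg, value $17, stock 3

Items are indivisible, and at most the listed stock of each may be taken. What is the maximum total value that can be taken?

Best selections within weight 29 and stock limits:
- 1×bale of cotton + 2×box of bearings + 1×sack of grain: weight 29, value 87
- 1×carton of books + 2×box of bearings + 1×sack of grain: weight 29, value 84
- 2×box of bearings + 2×sack of grain: weight 28, value 82
- 1×spool of cable + 1×bale of cotton + 2×box of bearings: weight 28, value 73
Best: $87.

$87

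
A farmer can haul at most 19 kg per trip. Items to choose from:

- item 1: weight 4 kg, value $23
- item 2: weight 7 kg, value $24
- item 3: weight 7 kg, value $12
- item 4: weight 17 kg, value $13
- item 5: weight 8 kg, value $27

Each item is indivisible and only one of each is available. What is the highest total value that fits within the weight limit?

$74

This is a 0/1 knapsack; check combinations near the capacity.
- item 1+item 2+item 5: weight 4+7+8=19, value 23+24+27=74
- item 1+item 3+item 5: weight 4+7+8=19, value 23+12+27=62
- item 1+item 2+item 3: weight 4+7+7=18, value 23+24+12=59
- item 2+item 5: weight 7+8=15, value 24+27=51
Best: $74.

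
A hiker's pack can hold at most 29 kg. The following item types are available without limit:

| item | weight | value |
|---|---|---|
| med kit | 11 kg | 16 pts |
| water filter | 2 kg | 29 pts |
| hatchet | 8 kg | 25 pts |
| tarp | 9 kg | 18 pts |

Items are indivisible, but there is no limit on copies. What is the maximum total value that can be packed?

406 pts

Best value-per-unit is water filter at 29/2, and filling with it alone uses weight 14×2=28. No mix of the others beats 14×29 = 406.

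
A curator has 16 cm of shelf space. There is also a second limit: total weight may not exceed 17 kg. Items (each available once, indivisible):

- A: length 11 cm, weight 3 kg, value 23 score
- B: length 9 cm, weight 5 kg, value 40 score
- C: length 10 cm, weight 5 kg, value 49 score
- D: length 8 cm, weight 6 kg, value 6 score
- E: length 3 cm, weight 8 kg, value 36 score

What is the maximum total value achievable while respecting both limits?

Feasible sets respecting both limits:
- C+E: length 13, weight 13, value 85
- B+E: length 12, weight 13, value 76
- A+E: length 14, weight 11, value 59
- C: length 10, weight 5, value 49
Best: 85 score.

85 score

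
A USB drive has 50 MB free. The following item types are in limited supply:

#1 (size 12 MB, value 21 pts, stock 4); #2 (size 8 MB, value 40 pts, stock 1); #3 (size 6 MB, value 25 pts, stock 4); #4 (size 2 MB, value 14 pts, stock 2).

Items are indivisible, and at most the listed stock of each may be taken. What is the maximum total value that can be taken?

189 pts

Top feasible selections:
- 1×#1 + 1×#2 + 4×#3 + 2×#4: size 48, value 189
- 1×#1 + 1×#2 + 4×#3 + 1×#4: size 46, value 175
- 1×#2 + 4×#3 + 2×#4: size 36, value 168
- 1×#1 + 1×#2 + 3×#3 + 2×#4: size 42, value 164
Best: 189 pts.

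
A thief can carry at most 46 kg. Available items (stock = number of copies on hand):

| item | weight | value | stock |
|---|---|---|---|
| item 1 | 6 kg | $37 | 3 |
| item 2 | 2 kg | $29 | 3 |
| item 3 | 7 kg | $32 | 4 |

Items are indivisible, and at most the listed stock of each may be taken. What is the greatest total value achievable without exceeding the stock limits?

Top feasible selections:
- 3×item 1 + 3×item 2 + 3×item 3: weight 45, value 294
- 2×item 1 + 3×item 2 + 4×item 3: weight 46, value 289
- 3×item 1 + 2×item 2 + 3×item 3: weight 43, value 265
- 3×item 1 + 3×item 2 + 2×item 3: weight 38, value 262
Best: $294.

$294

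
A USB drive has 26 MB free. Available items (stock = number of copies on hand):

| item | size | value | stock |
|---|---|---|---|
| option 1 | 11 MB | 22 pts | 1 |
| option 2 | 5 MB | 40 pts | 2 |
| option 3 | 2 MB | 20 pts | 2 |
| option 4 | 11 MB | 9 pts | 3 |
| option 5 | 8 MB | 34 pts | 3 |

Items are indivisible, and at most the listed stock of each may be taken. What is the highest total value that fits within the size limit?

Top feasible selections:
- 2×option 2 + 2×option 3 + 1×option 5: size 22, value 154
- 1×option 2 + 2×option 3 + 2×option 5: size 25, value 148
Best: 154 pts.

154 pts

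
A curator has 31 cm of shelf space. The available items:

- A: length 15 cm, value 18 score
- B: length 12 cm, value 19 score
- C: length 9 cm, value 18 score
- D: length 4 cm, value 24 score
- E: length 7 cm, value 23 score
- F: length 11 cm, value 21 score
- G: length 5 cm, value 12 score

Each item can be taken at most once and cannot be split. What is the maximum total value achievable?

86 score

Check high-value combinations within 31 cm:
- C+D+E+F: length 9+4+7+11=31, value 18+24+23+21=86
- D+E+F+G: length 4+7+11+5=27, value 24+23+21+12=80
- B+D+E+G: length 12+4+7+5=28, value 19+24+23+12=78
- C+D+E+G: length 9+4+7+5=25, value 18+24+23+12=77
- A+D+E+G: length 15+4+7+5=31, value 18+24+23+12=77
Best: 86 score.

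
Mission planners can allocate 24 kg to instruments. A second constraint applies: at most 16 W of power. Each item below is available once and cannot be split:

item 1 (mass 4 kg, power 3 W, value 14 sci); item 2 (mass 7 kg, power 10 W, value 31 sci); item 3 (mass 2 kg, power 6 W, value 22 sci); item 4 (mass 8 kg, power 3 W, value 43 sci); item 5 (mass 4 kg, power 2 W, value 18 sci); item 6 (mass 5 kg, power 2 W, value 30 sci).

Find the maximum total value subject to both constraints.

127 sci

Feasible sets respecting both limits:
- item 1+item 3+item 4+item 5+item 6: mass 23, power 16, value 127
- item 3+item 4+item 5+item 6: mass 19, power 13, value 113
- item 1+item 3+item 4+item 6: mass 19, power 14, value 109
Best: 127 sci.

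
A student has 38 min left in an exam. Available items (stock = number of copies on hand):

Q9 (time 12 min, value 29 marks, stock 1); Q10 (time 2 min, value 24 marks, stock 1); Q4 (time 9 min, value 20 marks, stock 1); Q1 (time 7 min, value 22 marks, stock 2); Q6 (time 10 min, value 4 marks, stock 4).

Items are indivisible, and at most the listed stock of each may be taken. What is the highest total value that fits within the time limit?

Top feasible selections:
- 1×Q9 + 1×Q10 + 1×Q4 + 2×Q1: time 37, value 117
- 1×Q9 + 1×Q10 + 2×Q1 + 1×Q6: time 38, value 101
- 1×Q9 + 1×Q10 + 2×Q1: time 28, value 97
- 1×Q9 + 1×Q10 + 1×Q4 + 1×Q1: time 30, value 95
Best: 117 marks.

117 marks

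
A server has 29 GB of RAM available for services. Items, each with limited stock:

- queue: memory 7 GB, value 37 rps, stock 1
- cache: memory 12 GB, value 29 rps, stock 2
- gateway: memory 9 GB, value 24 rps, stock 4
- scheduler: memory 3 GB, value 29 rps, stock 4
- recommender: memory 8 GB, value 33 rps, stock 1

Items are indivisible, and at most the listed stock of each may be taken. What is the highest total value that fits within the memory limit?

186 rps

Best selections within memory 29 and stock limits:
- 1×queue + 4×scheduler + 1×recommender: memory 27, value 186
- 1×queue + 1×gateway + 4×scheduler: memory 28, value 177
- 1×gateway + 4×scheduler + 1×recommender: memory 29, value 173
- 1×queue + 3×scheduler + 1×recommender: memory 24, value 157
Best: 186 rps.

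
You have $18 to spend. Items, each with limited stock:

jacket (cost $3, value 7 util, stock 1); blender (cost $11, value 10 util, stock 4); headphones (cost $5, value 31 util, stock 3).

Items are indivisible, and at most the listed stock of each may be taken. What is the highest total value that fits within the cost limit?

100 util

Top feasible selections:
- 1×jacket + 3×headphones: cost 18, value 100
- 3×headphones: cost 15, value 93
Best: 100 util.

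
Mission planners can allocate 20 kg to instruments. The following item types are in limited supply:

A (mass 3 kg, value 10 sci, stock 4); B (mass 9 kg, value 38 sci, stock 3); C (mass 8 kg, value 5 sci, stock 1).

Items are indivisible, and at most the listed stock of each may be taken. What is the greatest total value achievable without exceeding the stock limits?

76 sci

Best selections within mass 20 and stock limits:
- 2×B: mass 18, value 76
- 3×A + 1×B: mass 18, value 68
Best: 76 sci.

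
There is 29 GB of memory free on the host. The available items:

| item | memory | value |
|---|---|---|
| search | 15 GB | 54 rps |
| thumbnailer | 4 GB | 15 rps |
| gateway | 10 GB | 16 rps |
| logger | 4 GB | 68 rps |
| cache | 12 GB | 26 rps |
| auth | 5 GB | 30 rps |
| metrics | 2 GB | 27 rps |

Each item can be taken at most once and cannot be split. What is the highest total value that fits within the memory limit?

179 rps

This is a 0/1 knapsack; check combinations near the capacity.
- search+logger+auth+metrics: memory 15+4+5+2=26, value 54+68+30+27=179
- search+thumbnailer+logger+auth: memory 15+4+4+5=28, value 54+15+68+30=167
- thumbnailer+logger+cache+auth+metrics: memory 4+4+12+5+2=27, value 15+68+26+30+27=166
- search+thumbnailer+logger+metrics: memory 15+4+4+2=25, value 54+15+68+27=164
Best: 179 rps.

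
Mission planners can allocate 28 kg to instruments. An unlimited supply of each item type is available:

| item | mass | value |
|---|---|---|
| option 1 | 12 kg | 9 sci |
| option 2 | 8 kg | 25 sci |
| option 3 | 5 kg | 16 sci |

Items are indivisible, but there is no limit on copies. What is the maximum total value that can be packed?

Best value-per-unit is option 3 at 16/5; filling with it alone gives 5×16 = 80.
Optimal mix: 1×option 2 + 4×option 3 → mass 28, value 89.

89 sci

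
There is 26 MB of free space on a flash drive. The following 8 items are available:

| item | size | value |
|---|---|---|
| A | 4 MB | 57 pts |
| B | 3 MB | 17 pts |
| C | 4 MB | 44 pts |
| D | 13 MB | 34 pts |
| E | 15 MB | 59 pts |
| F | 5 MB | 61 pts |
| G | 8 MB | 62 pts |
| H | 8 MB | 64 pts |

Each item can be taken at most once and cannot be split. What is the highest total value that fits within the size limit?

244 pts

Check high-value combinations within 26 MB:
- A+F+G+H: size 4+5+8+8=25, value 57+61+62+64=244
- A+B+C+F+H: size 4+3+4+5+8=24, value 57+17+44+61+64=243
- A+B+C+F+G: size 4+3+4+5+8=24, value 57+17+44+61+62=241
- C+F+G+H: size 4+5+8+8=25, value 44+61+62+64=231
Best: 244 pts.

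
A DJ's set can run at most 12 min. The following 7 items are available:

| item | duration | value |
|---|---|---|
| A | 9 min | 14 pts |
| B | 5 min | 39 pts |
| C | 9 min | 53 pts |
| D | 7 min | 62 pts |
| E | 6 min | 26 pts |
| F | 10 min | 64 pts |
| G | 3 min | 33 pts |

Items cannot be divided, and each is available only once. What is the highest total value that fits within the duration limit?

101 pts

Check high-value combinations within 12 min:
- B+D: duration 5+7=12, value 39+62=101
- D+G: duration 7+3=10, value 62+33=95
- C+G: duration 9+3=12, value 53+33=86
- B+G: duration 5+3=8, value 39+33=72
Best: 101 pts.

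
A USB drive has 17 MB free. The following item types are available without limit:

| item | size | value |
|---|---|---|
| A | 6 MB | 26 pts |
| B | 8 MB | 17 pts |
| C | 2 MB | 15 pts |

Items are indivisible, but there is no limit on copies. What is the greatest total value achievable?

Best value-per-unit is C at 15/2, and filling with it alone uses size 8×2=16. No mix of the others beats 8×15 = 120.

120 pts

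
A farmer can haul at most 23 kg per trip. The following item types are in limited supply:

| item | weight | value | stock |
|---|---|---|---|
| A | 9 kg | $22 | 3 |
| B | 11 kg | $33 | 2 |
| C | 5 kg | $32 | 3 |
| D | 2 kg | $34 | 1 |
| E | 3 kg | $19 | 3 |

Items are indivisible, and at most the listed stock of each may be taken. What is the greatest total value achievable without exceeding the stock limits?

Top feasible selections:
- 3×C + 1×D + 2×E: weight 23, value 168
- 2×C + 1×D + 3×E: weight 21, value 155
- 3×C + 1×D + 1×E: weight 20, value 149
Best: $168.

$168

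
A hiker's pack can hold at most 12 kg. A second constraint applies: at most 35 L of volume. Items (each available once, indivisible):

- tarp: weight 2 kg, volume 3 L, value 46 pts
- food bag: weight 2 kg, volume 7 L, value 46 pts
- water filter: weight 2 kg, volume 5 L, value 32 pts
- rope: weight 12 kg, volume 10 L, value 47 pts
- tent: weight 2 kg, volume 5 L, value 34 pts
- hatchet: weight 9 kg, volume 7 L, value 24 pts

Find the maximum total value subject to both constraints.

Feasible sets respecting both limits:
- tarp+food bag+water filter+tent: weight 8, volume 20, value 158
- tarp+food bag+tent: weight 6, volume 15, value 126
- tarp+food bag+water filter: weight 6, volume 15, value 124
Best: 158 pts.

158 pts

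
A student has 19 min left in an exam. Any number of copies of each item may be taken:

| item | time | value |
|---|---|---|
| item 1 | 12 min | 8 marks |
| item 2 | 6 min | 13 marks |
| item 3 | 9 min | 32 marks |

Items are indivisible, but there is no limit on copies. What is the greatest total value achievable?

Best value-per-unit is item 3 at 32/9, and filling with it alone uses time 2×9=18. No mix of the others beats 2×32 = 64.

64 marks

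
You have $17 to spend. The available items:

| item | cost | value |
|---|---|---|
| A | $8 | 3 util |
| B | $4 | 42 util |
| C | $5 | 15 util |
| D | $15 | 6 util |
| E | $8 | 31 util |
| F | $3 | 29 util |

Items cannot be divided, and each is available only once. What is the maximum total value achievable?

This is a 0/1 knapsack; check combinations near the capacity.
- B+E+F: cost 4+8+3=15, value 42+31+29=102
- B+C+E: cost 4+5+8=17, value 42+15+31=88
- B+C+F: cost 4+5+3=12, value 42+15+29=86
- C+E+F: cost 5+8+3=16, value 15+31+29=75
Best: 102 util.

102 util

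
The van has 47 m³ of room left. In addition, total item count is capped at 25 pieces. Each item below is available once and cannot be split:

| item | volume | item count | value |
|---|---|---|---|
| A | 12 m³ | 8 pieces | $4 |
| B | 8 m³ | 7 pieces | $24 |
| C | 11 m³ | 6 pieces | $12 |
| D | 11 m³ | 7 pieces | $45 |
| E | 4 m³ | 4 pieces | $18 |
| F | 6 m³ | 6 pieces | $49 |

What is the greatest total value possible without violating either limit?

Feasible sets respecting both limits:
- B+D+E+F: volume 29, item count 24, value 136
- C+D+E+F: volume 32, item count 23, value 124
- B+D+F: volume 25, item count 20, value 118
Best: $136.

$136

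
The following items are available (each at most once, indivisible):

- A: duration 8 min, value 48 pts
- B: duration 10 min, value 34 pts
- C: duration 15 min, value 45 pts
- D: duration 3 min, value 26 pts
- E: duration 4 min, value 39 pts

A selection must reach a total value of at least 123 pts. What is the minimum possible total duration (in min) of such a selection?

Subsets with value ≥ 123, sorted by total duration:
- A+B+D+E: duration 25, value 147
- A+C+E: duration 27, value 132
- A+C+D+E: duration 30, value 158
Minimum duration: 25 min.

25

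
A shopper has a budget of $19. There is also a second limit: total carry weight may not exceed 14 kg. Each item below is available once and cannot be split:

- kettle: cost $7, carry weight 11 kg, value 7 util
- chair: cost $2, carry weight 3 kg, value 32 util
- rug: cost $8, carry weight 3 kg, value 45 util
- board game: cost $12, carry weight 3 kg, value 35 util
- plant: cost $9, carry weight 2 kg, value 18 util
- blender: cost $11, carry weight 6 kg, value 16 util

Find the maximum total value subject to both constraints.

95 util

Feasible sets respecting both limits:
- chair+rug+plant: cost 19, carry weight 8, value 95
- chair+rug: cost 10, carry weight 6, value 77
- chair+board game: cost 14, carry weight 6, value 67
Best: 95 util.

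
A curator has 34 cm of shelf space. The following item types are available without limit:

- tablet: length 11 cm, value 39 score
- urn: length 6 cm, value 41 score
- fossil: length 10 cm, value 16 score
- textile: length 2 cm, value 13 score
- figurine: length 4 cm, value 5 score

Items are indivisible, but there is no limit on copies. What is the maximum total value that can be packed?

Best value-per-unit is urn at 41/6; filling with it alone gives 5×41 = 205.
Optimal mix: 5×urn + 2×textile → length 34, value 231.

231 score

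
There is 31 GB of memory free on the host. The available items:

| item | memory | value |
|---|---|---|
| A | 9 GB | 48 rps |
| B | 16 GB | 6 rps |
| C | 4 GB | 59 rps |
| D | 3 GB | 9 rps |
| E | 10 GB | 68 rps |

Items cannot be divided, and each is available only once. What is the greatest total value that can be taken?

Check high-value combinations within 31 GB:
- A+C+D+E: memory 9+4+3+10=26, value 48+59+9+68=184
- A+C+E: memory 9+4+10=23, value 48+59+68=175
- C+D+E: memory 4+3+10=17, value 59+9+68=136
- B+C+E: memory 16+4+10=30, value 6+59+68=133
- C+E: memory 4+10=14, value 59+68=127
Best: 184 rps.

184 rps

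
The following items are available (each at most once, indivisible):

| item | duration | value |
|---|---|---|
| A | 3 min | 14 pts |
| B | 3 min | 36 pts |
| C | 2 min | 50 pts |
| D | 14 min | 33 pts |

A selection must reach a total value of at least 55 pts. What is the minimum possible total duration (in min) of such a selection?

5

Subsets with value ≥ 55, sorted by total duration:
- B+C: duration 5, value 86
- A+C: duration 5, value 64
Minimum duration: 5 min.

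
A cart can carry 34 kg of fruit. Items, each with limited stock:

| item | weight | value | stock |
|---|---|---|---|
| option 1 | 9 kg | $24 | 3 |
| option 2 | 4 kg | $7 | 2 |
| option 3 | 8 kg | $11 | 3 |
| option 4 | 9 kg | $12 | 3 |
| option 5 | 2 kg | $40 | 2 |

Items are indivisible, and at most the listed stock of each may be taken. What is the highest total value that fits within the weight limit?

$152

Best selections within weight 34 and stock limits:
- 3×option 1 + 2×option 5: weight 31, value 152
- 2×option 1 + 1×option 2 + 1×option 3 + 2×option 5: weight 34, value 146
- 2×option 1 + 2×option 2 + 2×option 5: weight 30, value 142
- 2×option 1 + 1×option 4 + 2×option 5: weight 31, value 140
Best: $152.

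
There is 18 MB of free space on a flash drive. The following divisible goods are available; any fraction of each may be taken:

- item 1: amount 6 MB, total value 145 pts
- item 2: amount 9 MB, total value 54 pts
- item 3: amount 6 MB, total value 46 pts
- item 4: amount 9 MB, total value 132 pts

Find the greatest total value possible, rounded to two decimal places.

Take in order of value per unit:
- item 1 (145/6 per unit): all 6 → value 145, running total 145.00
- item 4 (132/9 per unit): all 9 → value 132, running total 277.00
- item 3 (46/6 per unit): 3 of 6 → value 3×46/6 = 23.0000, running total 300.00
Total 300.00.

300.00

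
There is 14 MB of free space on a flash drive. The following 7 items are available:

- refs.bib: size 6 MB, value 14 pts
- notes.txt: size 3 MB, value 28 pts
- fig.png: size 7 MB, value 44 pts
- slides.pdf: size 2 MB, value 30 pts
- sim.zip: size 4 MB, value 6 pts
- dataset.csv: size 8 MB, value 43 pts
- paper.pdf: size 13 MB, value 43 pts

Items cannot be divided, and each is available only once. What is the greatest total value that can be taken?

102 pts

Check high-value combinations within 14 MB:
- notes.txt+fig.png+slides.pdf: size 3+7+2=12, value 28+44+30=102
- notes.txt+slides.pdf+dataset.csv: size 3+2+8=13, value 28+30+43=101
- fig.png+slides.pdf+sim.zip: size 7+2+4=13, value 44+30+6=80
- slides.pdf+sim.zip+dataset.csv: size 2+4+8=14, value 30+6+43=79
- notes.txt+fig.png+sim.zip: size 3+7+4=14, value 28+44+6=78
Best: 102 pts.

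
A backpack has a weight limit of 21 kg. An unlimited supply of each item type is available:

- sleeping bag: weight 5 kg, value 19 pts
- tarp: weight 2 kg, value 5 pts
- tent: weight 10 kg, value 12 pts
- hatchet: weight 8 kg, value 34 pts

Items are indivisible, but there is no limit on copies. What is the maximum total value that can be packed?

Best value-per-unit is hatchet at 34/8; filling with it alone gives 2×34 = 68.
Optimal mix: 1×sleeping bag + 2×hatchet → weight 21, value 87.

87 pts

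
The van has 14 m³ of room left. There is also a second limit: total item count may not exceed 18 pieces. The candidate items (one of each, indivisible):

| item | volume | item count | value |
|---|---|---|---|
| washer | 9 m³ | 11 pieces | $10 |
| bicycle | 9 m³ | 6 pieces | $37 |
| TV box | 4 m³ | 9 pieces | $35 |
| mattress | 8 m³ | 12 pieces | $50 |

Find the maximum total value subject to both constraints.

Feasible sets respecting both limits:
- bicycle+TV box: volume 13, item count 15, value 72
- mattress: volume 8, item count 12, value 50
- bicycle: volume 9, item count 6, value 37
Best: $72.

$72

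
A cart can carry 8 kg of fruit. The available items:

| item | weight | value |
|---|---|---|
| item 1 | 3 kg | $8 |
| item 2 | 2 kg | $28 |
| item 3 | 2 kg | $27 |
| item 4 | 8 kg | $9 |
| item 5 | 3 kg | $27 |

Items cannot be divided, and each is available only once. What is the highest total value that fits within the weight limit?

This is a 0/1 knapsack; check combinations near the capacity.
- item 2+item 3+item 5: weight 2+2+3=7, value 28+27+27=82
- item 1+item 2+item 3: weight 3+2+2=7, value 8+28+27=63
- item 1+item 2+item 5: weight 3+2+3=8, value 8+28+27=63
Best: $82.

$82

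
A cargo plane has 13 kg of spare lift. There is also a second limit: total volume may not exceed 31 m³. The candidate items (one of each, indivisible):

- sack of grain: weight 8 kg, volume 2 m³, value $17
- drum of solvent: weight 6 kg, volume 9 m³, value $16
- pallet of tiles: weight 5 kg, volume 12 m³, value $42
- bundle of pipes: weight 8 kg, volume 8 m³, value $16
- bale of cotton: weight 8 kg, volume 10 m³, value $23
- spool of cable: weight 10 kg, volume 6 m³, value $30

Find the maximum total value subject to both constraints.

$65

Feasible sets respecting both limits:
- pallet of tiles+bale of cotton: weight 13, volume 22, value 65
- sack of grain+pallet of tiles: weight 13, volume 14, value 59
- drum of solvent+pallet of tiles: weight 11, volume 21, value 58
Best: $65.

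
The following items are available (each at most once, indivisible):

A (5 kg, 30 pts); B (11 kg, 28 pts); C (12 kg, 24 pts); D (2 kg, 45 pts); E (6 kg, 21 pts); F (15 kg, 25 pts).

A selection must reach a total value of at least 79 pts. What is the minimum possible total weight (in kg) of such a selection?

13

Subsets with value ≥ 79, sorted by total weight:
- A+D+E: weight 13, value 96
- A+B+D: weight 18, value 103
- A+C+D: weight 19, value 99
Minimum weight: 13 kg.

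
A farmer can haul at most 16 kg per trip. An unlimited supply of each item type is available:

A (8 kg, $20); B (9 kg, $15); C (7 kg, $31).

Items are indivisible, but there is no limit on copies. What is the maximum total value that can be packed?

$62

Best value-per-unit is C at 31/7, and filling with it alone uses weight 2×7=14. No mix of the others beats 2×31 = 62.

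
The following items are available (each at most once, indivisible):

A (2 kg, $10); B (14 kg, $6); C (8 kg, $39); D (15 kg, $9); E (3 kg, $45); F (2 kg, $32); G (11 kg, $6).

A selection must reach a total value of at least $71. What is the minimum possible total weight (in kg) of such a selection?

Subsets with value ≥ 71, sorted by total weight:
- E+F: weight 5, value 77
- A+E+F: weight 7, value 87
- C+F: weight 10, value 71
Minimum weight: 5 kg.

5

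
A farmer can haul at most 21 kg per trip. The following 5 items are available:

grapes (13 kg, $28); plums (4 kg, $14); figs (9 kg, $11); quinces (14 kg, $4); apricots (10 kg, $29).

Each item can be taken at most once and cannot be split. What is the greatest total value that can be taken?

Check high-value combinations within 21 kg:
- plums+apricots: weight 4+10=14, value 14+29=43
- grapes+plums: weight 13+4=17, value 28+14=42
- figs+apricots: weight 9+10=19, value 11+29=40
- apricots: weight 10, value 29
- grapes: weight 13, value 28
Best: $43.

$43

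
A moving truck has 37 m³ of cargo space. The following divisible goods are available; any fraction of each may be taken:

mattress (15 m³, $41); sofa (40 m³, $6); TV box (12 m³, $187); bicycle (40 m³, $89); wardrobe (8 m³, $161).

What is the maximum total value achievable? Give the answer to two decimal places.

Take in order of value per unit:
- wardrobe (161/8 per unit): all 8 → value 161, running total 161.00
- TV box (187/12 per unit): all 12 → value 187, running total 348.00
- mattress (41/15 per unit): all 15 → value 41, running total 389.00
- bicycle (89/40 per unit): 2 of 40 → value 2×89/40 = 4.4500, running total 393.45
Total 393.45.

393.45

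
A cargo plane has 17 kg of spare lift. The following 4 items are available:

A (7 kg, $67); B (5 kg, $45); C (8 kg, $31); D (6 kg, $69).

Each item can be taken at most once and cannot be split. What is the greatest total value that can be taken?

Check high-value combinations within 17 kg:
- A+D: weight 7+6=13, value 67+69=136
- B+D: weight 5+6=11, value 45+69=114
- A+B: weight 7+5=12, value 67+45=112
- C+D: weight 8+6=14, value 31+69=100
Best: $136.

$136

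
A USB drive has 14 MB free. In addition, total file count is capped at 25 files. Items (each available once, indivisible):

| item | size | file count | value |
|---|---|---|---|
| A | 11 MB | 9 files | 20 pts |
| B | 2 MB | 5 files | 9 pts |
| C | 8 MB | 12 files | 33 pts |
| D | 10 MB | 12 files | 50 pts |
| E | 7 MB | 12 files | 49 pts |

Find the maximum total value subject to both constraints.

59 pts

Feasible sets respecting both limits:
- B+D: size 12, file count 17, value 59
- B+E: size 9, file count 17, value 58
- D: size 10, file count 12, value 50
Best: 59 pts.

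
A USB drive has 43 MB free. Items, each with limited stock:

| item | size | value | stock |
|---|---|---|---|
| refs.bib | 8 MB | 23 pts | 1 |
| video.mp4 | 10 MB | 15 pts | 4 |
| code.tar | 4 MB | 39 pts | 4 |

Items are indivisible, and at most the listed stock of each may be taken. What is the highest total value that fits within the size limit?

Best selections within size 43 and stock limits:
- 1×refs.bib + 1×video.mp4 + 4×code.tar: size 34, value 194
- 2×video.mp4 + 4×code.tar: size 36, value 186
- 1×refs.bib + 4×code.tar: size 24, value 179
- 1×video.mp4 + 4×code.tar: size 26, value 171
Best: 194 pts.

194 pts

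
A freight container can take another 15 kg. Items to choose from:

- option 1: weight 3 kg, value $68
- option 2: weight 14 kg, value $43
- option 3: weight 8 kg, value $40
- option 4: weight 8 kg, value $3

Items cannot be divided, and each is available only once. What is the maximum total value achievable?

$108

This is a 0/1 knapsack; check combinations near the capacity.
- option 1+option 3: weight 3+8=11, value 68+40=108
- option 1+option 4: weight 3+8=11, value 68+3=71
- option 1: weight 3, value 68
- option 2: weight 14, value 43
- option 3: weight 8, value 40
Best: $108.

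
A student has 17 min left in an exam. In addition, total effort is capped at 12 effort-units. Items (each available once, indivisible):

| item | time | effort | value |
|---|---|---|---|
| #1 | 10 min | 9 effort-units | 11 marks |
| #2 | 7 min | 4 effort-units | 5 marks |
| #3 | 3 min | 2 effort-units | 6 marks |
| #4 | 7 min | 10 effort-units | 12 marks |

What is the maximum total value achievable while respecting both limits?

18 marks

Feasible sets respecting both limits:
- #3+#4: time 10, effort 12, value 18
- #1+#3: time 13, effort 11, value 17
- #4: time 7, effort 10, value 12
Best: 18 marks.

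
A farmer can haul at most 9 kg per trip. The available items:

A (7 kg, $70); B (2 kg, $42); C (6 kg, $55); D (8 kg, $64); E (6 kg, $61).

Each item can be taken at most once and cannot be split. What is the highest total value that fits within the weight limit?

$112

Check high-value combinations within 9 kg:
- A+B: weight 7+2=9, value 70+42=112
- B+E: weight 2+6=8, value 42+61=103
- B+C: weight 2+6=8, value 42+55=97
- A: weight 7, value 70
- D: weight 8, value 64
Best: $112.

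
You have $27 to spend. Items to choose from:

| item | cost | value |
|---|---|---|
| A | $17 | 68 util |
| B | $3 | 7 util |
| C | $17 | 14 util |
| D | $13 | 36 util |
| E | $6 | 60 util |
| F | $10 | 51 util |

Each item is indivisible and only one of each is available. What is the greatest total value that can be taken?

135 util

Check high-value combinations within $27:
- A+B+E: cost 17+3+6=26, value 68+7+60=135
- A+E: cost 17+6=23, value 68+60=128
- A+F: cost 17+10=27, value 68+51=119
Best: 135 util.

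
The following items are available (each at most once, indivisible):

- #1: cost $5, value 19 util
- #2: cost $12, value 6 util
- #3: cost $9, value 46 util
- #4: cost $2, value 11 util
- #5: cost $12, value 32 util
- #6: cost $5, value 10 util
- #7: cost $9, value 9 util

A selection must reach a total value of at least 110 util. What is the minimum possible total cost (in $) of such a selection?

Subsets with value ≥ 110, sorted by total cost:
- #1+#3+#4+#5+#6: cost 33, value 118
- #1+#3+#4+#5+#7: cost 37, value 117
- #1+#3+#5+#6+#7: cost 40, value 116
Minimum cost: 33 $.

33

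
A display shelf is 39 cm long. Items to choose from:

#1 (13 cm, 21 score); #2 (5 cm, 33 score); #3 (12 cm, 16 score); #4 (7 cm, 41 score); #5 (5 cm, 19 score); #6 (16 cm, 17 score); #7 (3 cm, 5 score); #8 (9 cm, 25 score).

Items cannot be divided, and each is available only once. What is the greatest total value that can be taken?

This is a 0/1 knapsack; check combinations near the capacity.
- #1+#2+#4+#5+#8: length 13+5+7+5+9=39, value 21+33+41+19+25=139
- #2+#3+#4+#5+#8: length 5+12+7+5+9=38, value 33+16+41+19+25=134
- #1+#2+#4+#7+#8: length 13+5+7+3+9=37, value 21+33+41+5+25=125
- #2+#4+#5+#7+#8: length 5+7+5+3+9=29, value 33+41+19+5+25=123
Best: 139 score.

139 score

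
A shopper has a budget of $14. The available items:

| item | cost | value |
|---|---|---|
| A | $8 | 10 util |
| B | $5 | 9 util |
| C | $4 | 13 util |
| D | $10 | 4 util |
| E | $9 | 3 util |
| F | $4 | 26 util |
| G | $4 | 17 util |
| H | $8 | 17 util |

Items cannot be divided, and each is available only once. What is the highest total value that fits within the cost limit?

Check high-value combinations within $14:
- C+F+G: cost 4+4+4=12, value 13+26+17=56
- B+F+G: cost 5+4+4=13, value 9+26+17=52
- B+C+F: cost 5+4+4=13, value 9+13+26=48
- F+G: cost 4+4=8, value 26+17=43
Best: 56 util.

56 util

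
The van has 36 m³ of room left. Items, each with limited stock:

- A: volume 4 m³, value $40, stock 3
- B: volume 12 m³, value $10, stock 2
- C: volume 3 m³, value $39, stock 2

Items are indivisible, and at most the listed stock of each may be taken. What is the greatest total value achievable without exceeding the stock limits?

Best selections within volume 36 and stock limits:
- 3×A + 1×B + 2×C: volume 30, value 208
- 3×A + 2×C: volume 18, value 198
Best: $208.

$208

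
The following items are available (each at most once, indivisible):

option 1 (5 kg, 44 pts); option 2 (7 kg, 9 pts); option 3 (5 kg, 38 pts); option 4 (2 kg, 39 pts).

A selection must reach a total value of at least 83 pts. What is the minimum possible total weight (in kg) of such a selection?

7

Subsets with value ≥ 83, sorted by total weight:
- option 1+option 4: weight 7, value 83
- option 1+option 3+option 4: weight 12, value 121
- option 1+option 2+option 4: weight 14, value 92
- option 2+option 3+option 4: weight 14, value 86
Minimum weight: 7 kg.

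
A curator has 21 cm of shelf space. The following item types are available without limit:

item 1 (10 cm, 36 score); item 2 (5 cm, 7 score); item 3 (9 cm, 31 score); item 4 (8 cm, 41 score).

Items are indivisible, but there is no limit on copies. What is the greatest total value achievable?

89 score

Best value-per-unit is item 4 at 41/8; filling with it alone gives 2×41 = 82.
Optimal mix: 1×item 2 + 2×item 4 → length 21, value 89.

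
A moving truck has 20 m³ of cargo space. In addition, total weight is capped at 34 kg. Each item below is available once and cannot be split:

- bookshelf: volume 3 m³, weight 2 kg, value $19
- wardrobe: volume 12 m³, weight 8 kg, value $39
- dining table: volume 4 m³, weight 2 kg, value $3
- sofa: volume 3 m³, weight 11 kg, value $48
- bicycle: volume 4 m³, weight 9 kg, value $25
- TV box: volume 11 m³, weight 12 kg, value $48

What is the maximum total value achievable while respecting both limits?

Feasible sets respecting both limits:
- sofa+bicycle+TV box: volume 18, weight 32, value 121
- bookshelf+sofa+TV box: volume 17, weight 25, value 115
- wardrobe+sofa+bicycle: volume 19, weight 28, value 112
Best: $121.

$121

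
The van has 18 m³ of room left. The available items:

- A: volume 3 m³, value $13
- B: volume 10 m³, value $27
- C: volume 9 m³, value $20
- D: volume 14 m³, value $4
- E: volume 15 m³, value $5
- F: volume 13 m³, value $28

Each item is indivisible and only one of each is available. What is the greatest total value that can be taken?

This is a 0/1 knapsack; check combinations near the capacity.
- A+F: volume 3+13=16, value 13+28=41
- A+B: volume 3+10=13, value 13+27=40
- A+C: volume 3+9=12, value 13+20=33
- F: volume 13, value 28
- B: volume 10, value 27
Best: $41.

$41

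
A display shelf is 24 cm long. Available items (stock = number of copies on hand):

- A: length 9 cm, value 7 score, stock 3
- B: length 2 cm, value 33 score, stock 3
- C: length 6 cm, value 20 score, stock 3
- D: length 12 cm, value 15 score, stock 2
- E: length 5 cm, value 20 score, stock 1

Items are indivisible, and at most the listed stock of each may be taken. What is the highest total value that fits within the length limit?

159 score

Top feasible selections:
- 3×B + 2×C + 1×E: length 23, value 159
- 3×B + 3×C: length 24, value 159
- 3×B + 1×C + 1×E: length 17, value 139
Best: 159 score.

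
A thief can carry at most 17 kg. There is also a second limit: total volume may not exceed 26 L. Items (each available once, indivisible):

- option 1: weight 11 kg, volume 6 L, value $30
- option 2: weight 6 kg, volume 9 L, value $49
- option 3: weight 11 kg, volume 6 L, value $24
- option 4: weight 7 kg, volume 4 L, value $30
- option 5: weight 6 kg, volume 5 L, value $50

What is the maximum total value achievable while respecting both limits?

$99

Feasible sets respecting both limits:
- option 2+option 5: weight 12, volume 14, value 99
- option 1+option 5: weight 17, volume 11, value 80
- option 4+option 5: weight 13, volume 9, value 80
- option 1+option 2: weight 17, volume 15, value 79
Best: $99.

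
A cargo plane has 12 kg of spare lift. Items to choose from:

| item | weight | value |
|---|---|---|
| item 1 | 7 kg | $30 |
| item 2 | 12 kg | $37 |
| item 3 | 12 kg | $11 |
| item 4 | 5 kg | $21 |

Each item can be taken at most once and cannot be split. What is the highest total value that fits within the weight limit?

$51

Check high-value combinations within 12 kg:
- item 1+item 4: weight 7+5=12, value 30+21=51
- item 2: weight 12, value 37
- item 1: weight 7, value 30
- item 4: weight 5, value 21
Best: $51.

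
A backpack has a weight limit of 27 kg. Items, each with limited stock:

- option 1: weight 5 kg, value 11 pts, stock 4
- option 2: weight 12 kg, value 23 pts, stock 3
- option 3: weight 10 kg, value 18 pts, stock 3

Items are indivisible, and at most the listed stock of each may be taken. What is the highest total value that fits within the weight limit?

56 pts

Top feasible selections:
- 3×option 1 + 1×option 2: weight 27, value 56
- 1×option 1 + 1×option 2 + 1×option 3: weight 27, value 52
- 3×option 1 + 1×option 3: weight 25, value 51
Best: 56 pts.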